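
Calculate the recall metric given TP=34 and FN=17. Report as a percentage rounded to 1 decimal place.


Recall = TP / (TP + FN) * 100
= 34 / (34 + 17)
= 34 / 51
= 0.6667
= 66.7%

66.7


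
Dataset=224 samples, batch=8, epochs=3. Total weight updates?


Iterations per epoch = 224 / 8 = 28
Total updates = iterations_per_epoch * epochs
= 28 * 3
= 84

84


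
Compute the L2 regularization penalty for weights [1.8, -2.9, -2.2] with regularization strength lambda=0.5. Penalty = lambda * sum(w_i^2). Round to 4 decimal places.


Squaring each weight:
1.8^2 = 3.24
(-2.9)^2 = 8.41
(-2.2)^2 = 4.84
Sum of squares = 16.49
Penalty = 0.5 * 16.49 = 8.2450

8.2450


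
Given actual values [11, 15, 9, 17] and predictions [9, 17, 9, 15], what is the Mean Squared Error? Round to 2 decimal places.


Differences: [2, -2, 0, 2]
Squared errors: [4, 4, 0, 4]
Sum of squared errors = 12
MSE = 12 / 4 = 3.00

3.00


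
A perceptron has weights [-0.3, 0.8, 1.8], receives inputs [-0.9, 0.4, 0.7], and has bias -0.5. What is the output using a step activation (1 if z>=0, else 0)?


z = w . x + b
= -0.3*-0.9 + 0.8*0.4 + 1.8*0.7 + -0.5
= 0.27 + 0.32 + 1.26 + -0.5
= 1.85 + -0.5
= 1.35
Since z = 1.35 >= 0, output = 1

1


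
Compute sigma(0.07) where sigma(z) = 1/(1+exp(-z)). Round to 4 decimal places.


sigmoid(z) = 1 / (1 + exp(-z))
exp(-(0.07)) = exp(-0.07) = 0.9324
1 + 0.9324 = 1.9324
1 / 1.9324 = 0.5175

0.5175


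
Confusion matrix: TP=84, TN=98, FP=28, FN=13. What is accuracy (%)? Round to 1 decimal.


Accuracy = (TP + TN) / (TP + TN + FP + FN) * 100
= (84 + 98) / (84 + 98 + 28 + 13)
= 182 / 223
= 0.8161
= 81.6%

81.6


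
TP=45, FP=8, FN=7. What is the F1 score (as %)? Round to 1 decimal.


Precision = TP / (TP + FP) = 45 / 53 = 0.8491
Recall = TP / (TP + FN) = 45 / 52 = 0.8654
F1 = 2 * P * R / (P + R)
= 2 * 0.8491 * 0.8654 / (0.8491 + 0.8654)
= 1.4695 / 1.7144
= 0.8571
As percentage: 85.7%

85.7


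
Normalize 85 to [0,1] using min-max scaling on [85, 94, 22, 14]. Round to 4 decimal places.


Min = 14, Max = 94
Range = 94 - 14 = 80
Scaled = (x - min) / (max - min)
= (85 - 14) / 80
= 71 / 80
= 0.8875

0.8875


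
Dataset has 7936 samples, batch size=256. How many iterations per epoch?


Iterations per epoch = dataset_size / batch_size
= 7936 / 256
= 31

31


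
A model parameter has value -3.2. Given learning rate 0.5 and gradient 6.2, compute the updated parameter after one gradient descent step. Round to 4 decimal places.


w_new = w_old - lr * gradient
= -3.2 - 0.5 * 6.2
= -3.2 - (3.1)
= -6.3000

-6.3000


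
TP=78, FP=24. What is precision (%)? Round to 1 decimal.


Precision = TP / (TP + FP) * 100
= 78 / (78 + 24)
= 78 / 102
= 0.7647
= 76.5%

76.5


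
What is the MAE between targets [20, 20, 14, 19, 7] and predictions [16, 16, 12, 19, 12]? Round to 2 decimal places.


Absolute errors: [4, 4, 2, 0, 5]
Sum of absolute errors = 15
MAE = 15 / 5 = 3.00

3.00


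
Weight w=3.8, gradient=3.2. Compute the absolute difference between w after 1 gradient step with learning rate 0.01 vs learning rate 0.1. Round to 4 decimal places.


With lr=0.01: w_new = 3.8 - 0.01 * 3.2 = 3.768
With lr=0.1: w_new = 3.8 - 0.1 * 3.2 = 3.48
Absolute difference = |3.768 - 3.48|
= 0.2880

0.2880


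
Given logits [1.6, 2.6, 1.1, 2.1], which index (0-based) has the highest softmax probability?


Softmax is a monotonic transformation, so it preserves the argmax.
We need to find the index of the maximum logit.
Index 0: 1.6
Index 1: 2.6
Index 2: 1.1
Index 3: 2.1
Maximum logit = 2.6 at index 1

1


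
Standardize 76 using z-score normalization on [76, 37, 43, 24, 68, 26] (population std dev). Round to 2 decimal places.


Mean = (76 + 37 + 43 + 24 + 68 + 26) / 6 = 45.6667
Variance = sum((x_i - mean)^2) / n = 392.8889
Std = sqrt(392.8889) = 19.8214
Z = (x - mean) / std
= (76 - 45.6667) / 19.8214
= 30.3333 / 19.8214
= 1.53

1.53


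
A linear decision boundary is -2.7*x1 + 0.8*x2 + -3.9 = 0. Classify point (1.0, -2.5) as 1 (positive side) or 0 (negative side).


Compute -2.7 * 1.0 + 0.8 * -2.5 + -3.9
= -2.7 + -2.0 + -3.9
= -8.6
Since -8.6 < 0, the point is on the negative side.

0


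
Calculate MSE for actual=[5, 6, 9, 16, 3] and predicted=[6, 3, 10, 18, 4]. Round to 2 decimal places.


Differences: [-1, 3, -1, -2, -1]
Squared errors: [1, 9, 1, 4, 1]
Sum of squared errors = 16
MSE = 16 / 5 = 3.20

3.20


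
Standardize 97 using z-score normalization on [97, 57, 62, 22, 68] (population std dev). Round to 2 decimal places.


Mean = (97 + 57 + 62 + 22 + 68) / 5 = 61.2
Variance = sum((x_i - mean)^2) / n = 576.56
Std = sqrt(576.56) = 24.0117
Z = (x - mean) / std
= (97 - 61.2) / 24.0117
= 35.8 / 24.0117
= 1.49

1.49


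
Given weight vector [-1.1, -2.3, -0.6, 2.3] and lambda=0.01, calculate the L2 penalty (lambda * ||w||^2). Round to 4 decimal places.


Squaring each weight:
(-1.1)^2 = 1.21
(-2.3)^2 = 5.29
(-0.6)^2 = 0.36
2.3^2 = 5.29
Sum of squares = 12.15
Penalty = 0.01 * 12.15 = 0.1215

0.1215


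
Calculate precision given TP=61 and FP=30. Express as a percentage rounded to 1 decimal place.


Precision = TP / (TP + FP) * 100
= 61 / (61 + 30)
= 61 / 91
= 0.6703
= 67.0%

67.0


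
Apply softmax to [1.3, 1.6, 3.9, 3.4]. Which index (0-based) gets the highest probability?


Softmax is a monotonic transformation, so it preserves the argmax.
We need to find the index of the maximum logit.
Index 0: 1.3
Index 1: 1.6
Index 2: 3.9
Index 3: 3.4
Maximum logit = 3.9 at index 2

2


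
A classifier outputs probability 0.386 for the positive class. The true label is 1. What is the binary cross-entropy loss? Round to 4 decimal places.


For y=1: Loss = -log(p)
= -log(0.386)
= -(-0.9519)
= 0.9519

0.9519


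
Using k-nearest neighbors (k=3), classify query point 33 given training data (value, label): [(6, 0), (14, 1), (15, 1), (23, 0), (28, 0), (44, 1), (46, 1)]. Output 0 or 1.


Distances from query 33:
Point 28 (class 0): distance = 5
Point 23 (class 0): distance = 10
Point 44 (class 1): distance = 11
K=3 nearest neighbors: classes = [0, 0, 1]
Votes for class 1: 1 / 3
Majority vote => class 0

0


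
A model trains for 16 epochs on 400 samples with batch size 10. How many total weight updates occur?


Iterations per epoch = 400 / 10 = 40
Total updates = iterations_per_epoch * epochs
= 40 * 16
= 640

640


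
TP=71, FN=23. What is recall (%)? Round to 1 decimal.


Recall = TP / (TP + FN) * 100
= 71 / (71 + 23)
= 71 / 94
= 0.7553
= 75.5%

75.5


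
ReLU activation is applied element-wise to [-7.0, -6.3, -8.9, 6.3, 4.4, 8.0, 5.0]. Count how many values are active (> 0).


ReLU(x) = max(0, x) for each element:
ReLU(-7.0) = 0
ReLU(-6.3) = 0
ReLU(-8.9) = 0
ReLU(6.3) = 6.3
ReLU(4.4) = 4.4
ReLU(8.0) = 8.0
ReLU(5.0) = 5.0
Active neurons (>0): 4

4


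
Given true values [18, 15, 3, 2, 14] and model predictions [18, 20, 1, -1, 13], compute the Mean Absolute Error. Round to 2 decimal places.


Absolute errors: [0, 5, 2, 3, 1]
Sum of absolute errors = 11
MAE = 11 / 5 = 2.20

2.20


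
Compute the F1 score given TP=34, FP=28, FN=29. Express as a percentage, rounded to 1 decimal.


Precision = TP / (TP + FP) = 34 / 62 = 0.5484
Recall = TP / (TP + FN) = 34 / 63 = 0.5397
F1 = 2 * P * R / (P + R)
= 2 * 0.5484 * 0.5397 / (0.5484 + 0.5397)
= 0.5919 / 1.0881
= 0.544
As percentage: 54.4%

54.4


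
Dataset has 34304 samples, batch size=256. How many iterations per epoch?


Iterations per epoch = dataset_size / batch_size
= 34304 / 256
= 134

134


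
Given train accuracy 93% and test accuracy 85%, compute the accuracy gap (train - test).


Gap = train_accuracy - test_accuracy
= 93 - 85
= 8%
This moderate gap may indicate mild overfitting.

8


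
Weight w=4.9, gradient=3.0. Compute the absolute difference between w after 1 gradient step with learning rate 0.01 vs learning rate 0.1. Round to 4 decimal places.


With lr=0.01: w_new = 4.9 - 0.01 * 3.0 = 4.87
With lr=0.1: w_new = 4.9 - 0.1 * 3.0 = 4.6
Absolute difference = |4.87 - 4.6|
= 0.2700

0.2700


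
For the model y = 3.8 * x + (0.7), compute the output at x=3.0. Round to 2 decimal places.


y = 3.8 * 3.0 + (0.7)
= 11.4 + (0.7)
= 12.10

12.10


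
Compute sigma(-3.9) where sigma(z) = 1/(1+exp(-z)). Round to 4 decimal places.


sigmoid(z) = 1 / (1 + exp(-z))
exp(-(-3.9)) = exp(3.9) = 49.4024
1 + 49.4024 = 50.4024
1 / 50.4024 = 0.0198

0.0198


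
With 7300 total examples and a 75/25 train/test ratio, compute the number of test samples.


Train samples = 7300 * 75% = 5475
Test samples = 7300 - 5475
= 1825

1825


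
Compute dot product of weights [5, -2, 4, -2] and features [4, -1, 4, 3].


Element-wise products:
5 * 4 = 20
-2 * -1 = 2
4 * 4 = 16
-2 * 3 = -6
Sum = 20 + 2 + 16 + -6
= 32

32


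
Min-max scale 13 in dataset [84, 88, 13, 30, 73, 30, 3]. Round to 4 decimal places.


Min = 3, Max = 88
Range = 88 - 3 = 85
Scaled = (x - min) / (max - min)
= (13 - 3) / 85
= 10 / 85
= 0.1176

0.1176


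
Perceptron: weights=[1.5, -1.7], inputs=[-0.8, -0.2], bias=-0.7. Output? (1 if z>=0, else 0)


z = w . x + b
= 1.5*-0.8 + -1.7*-0.2 + -0.7
= -1.2 + 0.34 + -0.7
= -0.86 + -0.7
= -1.56
Since z = -1.56 < 0, output = 0

0


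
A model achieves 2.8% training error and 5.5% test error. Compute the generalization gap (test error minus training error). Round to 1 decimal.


Generalization gap = test_error - train_error
= 5.5 - 2.8
= 2.7%
A moderate gap.

2.7


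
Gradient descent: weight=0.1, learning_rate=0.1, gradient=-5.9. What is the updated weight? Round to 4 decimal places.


w_new = w_old - lr * gradient
= 0.1 - 0.1 * -5.9
= 0.1 - (-0.59)
= 0.6900

0.6900


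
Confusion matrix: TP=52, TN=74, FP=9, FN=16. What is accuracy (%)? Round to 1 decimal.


Accuracy = (TP + TN) / (TP + TN + FP + FN) * 100
= (52 + 74) / (52 + 74 + 9 + 16)
= 126 / 151
= 0.8344
= 83.4%

83.4


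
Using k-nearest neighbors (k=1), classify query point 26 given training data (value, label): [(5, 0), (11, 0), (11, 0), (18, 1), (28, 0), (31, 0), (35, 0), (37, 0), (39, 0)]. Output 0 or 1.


Distances from query 26:
Point 28 (class 0): distance = 2
K=1 nearest neighbors: classes = [0]
Votes for class 1: 0 / 1
Majority vote => class 0

0


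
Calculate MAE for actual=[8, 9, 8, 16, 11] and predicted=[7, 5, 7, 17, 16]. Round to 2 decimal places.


Absolute errors: [1, 4, 1, 1, 5]
Sum of absolute errors = 12
MAE = 12 / 5 = 2.40

2.40


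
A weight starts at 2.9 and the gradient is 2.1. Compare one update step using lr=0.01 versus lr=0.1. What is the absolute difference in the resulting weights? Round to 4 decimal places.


With lr=0.01: w_new = 2.9 - 0.01 * 2.1 = 2.879
With lr=0.1: w_new = 2.9 - 0.1 * 2.1 = 2.69
Absolute difference = |2.879 - 2.69|
= 0.1890

0.1890


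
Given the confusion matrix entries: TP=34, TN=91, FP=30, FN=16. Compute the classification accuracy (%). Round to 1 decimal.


Accuracy = (TP + TN) / (TP + TN + FP + FN) * 100
= (34 + 91) / (34 + 91 + 30 + 16)
= 125 / 171
= 0.731
= 73.1%

73.1


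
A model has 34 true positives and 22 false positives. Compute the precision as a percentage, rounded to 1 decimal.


Precision = TP / (TP + FP) * 100
= 34 / (34 + 22)
= 34 / 56
= 0.6071
= 60.7%

60.7


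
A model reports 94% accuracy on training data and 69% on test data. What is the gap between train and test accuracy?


Gap = train_accuracy - test_accuracy
= 94 - 69
= 25%
This large gap strongly indicates overfitting.

25


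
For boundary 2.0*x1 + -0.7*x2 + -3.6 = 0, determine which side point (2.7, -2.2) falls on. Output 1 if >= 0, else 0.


Compute 2.0 * 2.7 + -0.7 * -2.2 + -3.6
= 5.4 + 1.54 + -3.6
= 3.34
Since 3.34 >= 0, the point is on the positive side.

1


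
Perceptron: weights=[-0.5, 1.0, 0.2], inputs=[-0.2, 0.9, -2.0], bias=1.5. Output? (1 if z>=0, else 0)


z = w . x + b
= -0.5*-0.2 + 1.0*0.9 + 0.2*-2.0 + 1.5
= 0.1 + 0.9 + -0.4 + 1.5
= 0.6 + 1.5
= 2.1
Since z = 2.1 >= 0, output = 1

1


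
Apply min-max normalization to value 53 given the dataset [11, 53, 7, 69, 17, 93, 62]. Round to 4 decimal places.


Min = 7, Max = 93
Range = 93 - 7 = 86
Scaled = (x - min) / (max - min)
= (53 - 7) / 86
= 46 / 86
= 0.5349

0.5349


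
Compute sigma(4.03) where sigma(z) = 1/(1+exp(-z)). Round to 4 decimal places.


sigmoid(z) = 1 / (1 + exp(-z))
exp(-(4.03)) = exp(-4.03) = 0.0178
1 + 0.0178 = 1.0178
1 / 1.0178 = 0.9825

0.9825


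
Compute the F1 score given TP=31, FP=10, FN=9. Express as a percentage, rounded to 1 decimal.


Precision = TP / (TP + FP) = 31 / 41 = 0.7561
Recall = TP / (TP + FN) = 31 / 40 = 0.775
F1 = 2 * P * R / (P + R)
= 2 * 0.7561 * 0.775 / (0.7561 + 0.775)
= 1.172 / 1.5311
= 0.7654
As percentage: 76.5%

76.5


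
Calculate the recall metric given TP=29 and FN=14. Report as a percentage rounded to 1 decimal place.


Recall = TP / (TP + FN) * 100
= 29 / (29 + 14)
= 29 / 43
= 0.6744
= 67.4%

67.4


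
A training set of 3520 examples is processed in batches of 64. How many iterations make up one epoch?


Iterations per epoch = dataset_size / batch_size
= 3520 / 64
= 55

55


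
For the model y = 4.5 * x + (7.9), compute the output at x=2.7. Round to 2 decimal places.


y = 4.5 * 2.7 + (7.9)
= 12.15 + (7.9)
= 20.05

20.05


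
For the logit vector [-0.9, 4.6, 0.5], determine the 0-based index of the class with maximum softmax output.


Softmax is a monotonic transformation, so it preserves the argmax.
We need to find the index of the maximum logit.
Index 0: -0.9
Index 1: 4.6
Index 2: 0.5
Maximum logit = 4.6 at index 1

1


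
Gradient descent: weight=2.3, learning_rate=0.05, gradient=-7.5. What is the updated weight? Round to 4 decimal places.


w_new = w_old - lr * gradient
= 2.3 - 0.05 * -7.5
= 2.3 - (-0.375)
= 2.6750

2.6750


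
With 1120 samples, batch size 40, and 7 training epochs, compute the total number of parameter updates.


Iterations per epoch = 1120 / 40 = 28
Total updates = iterations_per_epoch * epochs
= 28 * 7
= 196

196


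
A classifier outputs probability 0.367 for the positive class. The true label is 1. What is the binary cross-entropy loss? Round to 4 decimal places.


For y=1: Loss = -log(p)
= -log(0.367)
= -(-1.0024)
= 1.0024

1.0024


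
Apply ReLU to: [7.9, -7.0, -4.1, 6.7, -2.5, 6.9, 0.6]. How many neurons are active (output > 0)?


ReLU(x) = max(0, x) for each element:
ReLU(7.9) = 7.9
ReLU(-7.0) = 0
ReLU(-4.1) = 0
ReLU(6.7) = 6.7
ReLU(-2.5) = 0
ReLU(6.9) = 6.9
ReLU(0.6) = 0.6
Active neurons (>0): 4

4


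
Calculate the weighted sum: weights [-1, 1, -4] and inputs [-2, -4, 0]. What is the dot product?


Element-wise products:
-1 * -2 = 2
1 * -4 = -4
-4 * 0 = 0
Sum = 2 + -4 + 0
= -2

-2


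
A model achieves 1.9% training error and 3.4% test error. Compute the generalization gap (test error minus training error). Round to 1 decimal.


Generalization gap = test_error - train_error
= 3.4 - 1.9
= 1.5%
A small gap suggests good generalization.

1.5


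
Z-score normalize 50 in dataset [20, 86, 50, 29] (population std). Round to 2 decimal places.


Mean = (20 + 86 + 50 + 29) / 4 = 46.25
Variance = sum((x_i - mean)^2) / n = 645.1875
Std = sqrt(645.1875) = 25.4005
Z = (x - mean) / std
= (50 - 46.25) / 25.4005
= 3.75 / 25.4005
= 0.15

0.15


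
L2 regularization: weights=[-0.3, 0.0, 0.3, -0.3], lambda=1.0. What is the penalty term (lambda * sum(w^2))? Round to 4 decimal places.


Squaring each weight:
(-0.3)^2 = 0.09
0.0^2 = 0.0
0.3^2 = 0.09
(-0.3)^2 = 0.09
Sum of squares = 0.27
Penalty = 1.0 * 0.27 = 0.2700

0.2700


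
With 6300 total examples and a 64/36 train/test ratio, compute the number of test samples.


Train samples = 6300 * 64% = 4032
Test samples = 6300 - 4032
= 2268

2268


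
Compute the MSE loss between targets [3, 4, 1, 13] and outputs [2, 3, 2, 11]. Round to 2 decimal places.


Differences: [1, 1, -1, 2]
Squared errors: [1, 1, 1, 4]
Sum of squared errors = 7
MSE = 7 / 4 = 1.75

1.75


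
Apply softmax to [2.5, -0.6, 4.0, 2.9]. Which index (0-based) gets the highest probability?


Softmax is a monotonic transformation, so it preserves the argmax.
We need to find the index of the maximum logit.
Index 0: 2.5
Index 1: -0.6
Index 2: 4.0
Index 3: 2.9
Maximum logit = 4.0 at index 2

2


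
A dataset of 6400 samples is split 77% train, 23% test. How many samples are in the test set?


Train samples = 6400 * 77% = 4928
Test samples = 6400 - 4928
= 1472

1472


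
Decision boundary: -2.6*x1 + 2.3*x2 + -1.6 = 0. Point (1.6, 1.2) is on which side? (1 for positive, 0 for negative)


Compute -2.6 * 1.6 + 2.3 * 1.2 + -1.6
= -4.16 + 2.76 + -1.6
= -3.0
Since -3.0 < 0, the point is on the negative side.

0


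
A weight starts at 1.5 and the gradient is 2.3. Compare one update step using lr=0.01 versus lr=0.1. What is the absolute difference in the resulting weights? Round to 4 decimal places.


With lr=0.01: w_new = 1.5 - 0.01 * 2.3 = 1.477
With lr=0.1: w_new = 1.5 - 0.1 * 2.3 = 1.27
Absolute difference = |1.477 - 1.27|
= 0.2070

0.2070


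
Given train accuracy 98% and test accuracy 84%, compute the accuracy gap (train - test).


Gap = train_accuracy - test_accuracy
= 98 - 84
= 14%
This gap suggests the model is overfitting.

14


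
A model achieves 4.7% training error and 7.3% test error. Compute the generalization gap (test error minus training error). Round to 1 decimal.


Generalization gap = test_error - train_error
= 7.3 - 4.7
= 2.6%
A moderate gap.

2.6


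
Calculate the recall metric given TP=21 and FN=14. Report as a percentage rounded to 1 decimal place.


Recall = TP / (TP + FN) * 100
= 21 / (21 + 14)
= 21 / 35
= 0.6
= 60.0%

60.0


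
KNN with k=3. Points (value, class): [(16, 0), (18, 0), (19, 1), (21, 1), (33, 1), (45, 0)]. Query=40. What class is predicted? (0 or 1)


Distances from query 40:
Point 45 (class 0): distance = 5
Point 33 (class 1): distance = 7
Point 21 (class 1): distance = 19
K=3 nearest neighbors: classes = [0, 1, 1]
Votes for class 1: 2 / 3
Majority vote => class 1

1


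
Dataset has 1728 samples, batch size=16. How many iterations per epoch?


Iterations per epoch = dataset_size / batch_size
= 1728 / 16
= 108

108


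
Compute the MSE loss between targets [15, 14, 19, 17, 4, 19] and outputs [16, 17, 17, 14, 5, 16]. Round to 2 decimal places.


Differences: [-1, -3, 2, 3, -1, 3]
Squared errors: [1, 9, 4, 9, 1, 9]
Sum of squared errors = 33
MSE = 33 / 6 = 5.50

5.50


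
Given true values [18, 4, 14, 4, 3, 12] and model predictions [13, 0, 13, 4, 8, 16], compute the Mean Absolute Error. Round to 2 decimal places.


Absolute errors: [5, 4, 1, 0, 5, 4]
Sum of absolute errors = 19
MAE = 19 / 6 = 3.17

3.17


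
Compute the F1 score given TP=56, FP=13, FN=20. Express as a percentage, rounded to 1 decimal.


Precision = TP / (TP + FP) = 56 / 69 = 0.8116
Recall = TP / (TP + FN) = 56 / 76 = 0.7368
F1 = 2 * P * R / (P + R)
= 2 * 0.8116 * 0.7368 / (0.8116 + 0.7368)
= 1.196 / 1.5484
= 0.7724
As percentage: 77.2%

77.2


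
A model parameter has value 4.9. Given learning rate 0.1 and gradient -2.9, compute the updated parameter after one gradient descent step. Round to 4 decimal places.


w_new = w_old - lr * gradient
= 4.9 - 0.1 * -2.9
= 4.9 - (-0.29)
= 5.1900

5.1900


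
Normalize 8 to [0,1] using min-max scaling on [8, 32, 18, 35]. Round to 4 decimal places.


Min = 8, Max = 35
Range = 35 - 8 = 27
Scaled = (x - min) / (max - min)
= (8 - 8) / 27
= 0 / 27
= 0.0000

0.0000


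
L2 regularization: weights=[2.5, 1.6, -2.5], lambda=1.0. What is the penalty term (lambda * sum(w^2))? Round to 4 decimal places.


Squaring each weight:
2.5^2 = 6.25
1.6^2 = 2.56
(-2.5)^2 = 6.25
Sum of squares = 15.06
Penalty = 1.0 * 15.06 = 15.0600

15.0600


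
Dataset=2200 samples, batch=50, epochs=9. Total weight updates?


Iterations per epoch = 2200 / 50 = 44
Total updates = iterations_per_epoch * epochs
= 44 * 9
= 396

396


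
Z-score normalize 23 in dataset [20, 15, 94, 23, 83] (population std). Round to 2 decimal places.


Mean = (20 + 15 + 94 + 23 + 83) / 5 = 47.0
Variance = sum((x_i - mean)^2) / n = 1166.8
Std = sqrt(1166.8) = 34.1585
Z = (x - mean) / std
= (23 - 47.0) / 34.1585
= -24.0 / 34.1585
= -0.70

-0.70


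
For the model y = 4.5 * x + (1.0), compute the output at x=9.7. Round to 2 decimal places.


y = 4.5 * 9.7 + (1.0)
= 43.65 + (1.0)
= 44.65

44.65


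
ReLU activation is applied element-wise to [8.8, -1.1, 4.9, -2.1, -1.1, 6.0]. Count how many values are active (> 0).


ReLU(x) = max(0, x) for each element:
ReLU(8.8) = 8.8
ReLU(-1.1) = 0
ReLU(4.9) = 4.9
ReLU(-2.1) = 0
ReLU(-1.1) = 0
ReLU(6.0) = 6.0
Active neurons (>0): 3

3


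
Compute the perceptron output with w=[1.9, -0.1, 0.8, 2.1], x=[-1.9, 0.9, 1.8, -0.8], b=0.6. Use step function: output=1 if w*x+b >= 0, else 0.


z = w . x + b
= 1.9*-1.9 + -0.1*0.9 + 0.8*1.8 + 2.1*-0.8 + 0.6
= -3.61 + -0.09 + 1.44 + -1.68 + 0.6
= -3.94 + 0.6
= -3.34
Since z = -3.34 < 0, output = 0

0


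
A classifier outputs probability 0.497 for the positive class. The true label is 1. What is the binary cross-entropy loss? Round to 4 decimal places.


For y=1: Loss = -log(p)
= -log(0.497)
= -(-0.6992)
= 0.6992

0.6992


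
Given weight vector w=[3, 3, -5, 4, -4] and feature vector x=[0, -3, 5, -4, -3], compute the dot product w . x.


Element-wise products:
3 * 0 = 0
3 * -3 = -9
-5 * 5 = -25
4 * -4 = -16
-4 * -3 = 12
Sum = 0 + -9 + -25 + -16 + 12
= -38

-38


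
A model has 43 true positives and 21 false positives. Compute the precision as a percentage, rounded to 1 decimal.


Precision = TP / (TP + FP) * 100
= 43 / (43 + 21)
= 43 / 64
= 0.6719
= 67.2%

67.2


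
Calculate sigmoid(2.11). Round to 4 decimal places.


sigmoid(z) = 1 / (1 + exp(-z))
exp(-(2.11)) = exp(-2.11) = 0.1212
1 + 0.1212 = 1.1212
1 / 1.1212 = 0.8919

0.8919


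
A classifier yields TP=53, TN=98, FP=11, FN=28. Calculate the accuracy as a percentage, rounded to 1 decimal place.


Accuracy = (TP + TN) / (TP + TN + FP + FN) * 100
= (53 + 98) / (53 + 98 + 11 + 28)
= 151 / 190
= 0.7947
= 79.5%

79.5


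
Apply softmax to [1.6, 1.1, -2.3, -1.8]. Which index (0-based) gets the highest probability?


Softmax is a monotonic transformation, so it preserves the argmax.
We need to find the index of the maximum logit.
Index 0: 1.6
Index 1: 1.1
Index 2: -2.3
Index 3: -1.8
Maximum logit = 1.6 at index 0

0


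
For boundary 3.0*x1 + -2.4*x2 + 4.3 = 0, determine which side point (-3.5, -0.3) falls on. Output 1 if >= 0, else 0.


Compute 3.0 * -3.5 + -2.4 * -0.3 + 4.3
= -10.5 + 0.72 + 4.3
= -5.48
Since -5.48 < 0, the point is on the negative side.

0


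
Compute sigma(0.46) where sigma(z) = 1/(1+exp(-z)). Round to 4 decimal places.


sigmoid(z) = 1 / (1 + exp(-z))
exp(-(0.46)) = exp(-0.46) = 0.6313
1 + 0.6313 = 1.6313
1 / 1.6313 = 0.6130

0.6130


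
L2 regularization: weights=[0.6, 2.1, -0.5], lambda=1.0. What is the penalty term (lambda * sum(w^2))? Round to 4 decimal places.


Squaring each weight:
0.6^2 = 0.36
2.1^2 = 4.41
(-0.5)^2 = 0.25
Sum of squares = 5.02
Penalty = 1.0 * 5.02 = 5.0200

5.0200


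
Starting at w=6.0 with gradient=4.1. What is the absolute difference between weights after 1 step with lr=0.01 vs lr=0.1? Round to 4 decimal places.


With lr=0.01: w_new = 6.0 - 0.01 * 4.1 = 5.959
With lr=0.1: w_new = 6.0 - 0.1 * 4.1 = 5.59
Absolute difference = |5.959 - 5.59|
= 0.3690

0.3690


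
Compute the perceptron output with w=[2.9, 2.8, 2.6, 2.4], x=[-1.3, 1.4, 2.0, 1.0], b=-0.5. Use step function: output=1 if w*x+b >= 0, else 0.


z = w . x + b
= 2.9*-1.3 + 2.8*1.4 + 2.6*2.0 + 2.4*1.0 + -0.5
= -3.77 + 3.92 + 5.2 + 2.4 + -0.5
= 7.75 + -0.5
= 7.25
Since z = 7.25 >= 0, output = 1

1


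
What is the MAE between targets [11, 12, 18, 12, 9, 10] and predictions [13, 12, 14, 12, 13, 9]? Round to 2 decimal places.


Absolute errors: [2, 0, 4, 0, 4, 1]
Sum of absolute errors = 11
MAE = 11 / 6 = 1.83

1.83


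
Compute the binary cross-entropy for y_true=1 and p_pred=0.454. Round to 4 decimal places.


For y=1: Loss = -log(p)
= -log(0.454)
= -(-0.7897)
= 0.7897

0.7897


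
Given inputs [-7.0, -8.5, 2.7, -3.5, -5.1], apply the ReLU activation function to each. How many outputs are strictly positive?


ReLU(x) = max(0, x) for each element:
ReLU(-7.0) = 0
ReLU(-8.5) = 0
ReLU(2.7) = 2.7
ReLU(-3.5) = 0
ReLU(-5.1) = 0
Active neurons (>0): 1

1


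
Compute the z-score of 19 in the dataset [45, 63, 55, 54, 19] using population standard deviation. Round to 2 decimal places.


Mean = (45 + 63 + 55 + 54 + 19) / 5 = 47.2
Variance = sum((x_i - mean)^2) / n = 231.36
Std = sqrt(231.36) = 15.2105
Z = (x - mean) / std
= (19 - 47.2) / 15.2105
= -28.2 / 15.2105
= -1.85

-1.85


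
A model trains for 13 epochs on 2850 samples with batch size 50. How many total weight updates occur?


Iterations per epoch = 2850 / 50 = 57
Total updates = iterations_per_epoch * epochs
= 57 * 13
= 741

741


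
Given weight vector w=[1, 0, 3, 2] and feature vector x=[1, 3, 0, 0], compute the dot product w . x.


Element-wise products:
1 * 1 = 1
0 * 3 = 0
3 * 0 = 0
2 * 0 = 0
Sum = 1 + 0 + 0 + 0
= 1

1


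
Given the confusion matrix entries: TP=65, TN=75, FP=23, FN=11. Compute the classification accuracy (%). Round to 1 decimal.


Accuracy = (TP + TN) / (TP + TN + FP + FN) * 100
= (65 + 75) / (65 + 75 + 23 + 11)
= 140 / 174
= 0.8046
= 80.5%

80.5


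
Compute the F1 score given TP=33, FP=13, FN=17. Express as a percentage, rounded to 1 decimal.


Precision = TP / (TP + FP) = 33 / 46 = 0.7174
Recall = TP / (TP + FN) = 33 / 50 = 0.66
F1 = 2 * P * R / (P + R)
= 2 * 0.7174 * 0.66 / (0.7174 + 0.66)
= 0.947 / 1.3774
= 0.6875
As percentage: 68.8%

68.8


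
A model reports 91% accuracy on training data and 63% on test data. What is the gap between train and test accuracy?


Gap = train_accuracy - test_accuracy
= 91 - 63
= 28%
This large gap strongly indicates overfitting.

28


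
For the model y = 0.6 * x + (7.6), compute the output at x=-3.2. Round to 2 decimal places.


y = 0.6 * -3.2 + (7.6)
= -1.92 + (7.6)
= 5.68

5.68


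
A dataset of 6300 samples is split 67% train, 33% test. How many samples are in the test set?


Train samples = 6300 * 67% = 4221
Test samples = 6300 - 4221
= 2079

2079


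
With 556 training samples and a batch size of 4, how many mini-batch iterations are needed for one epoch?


Iterations per epoch = dataset_size / batch_size
= 556 / 4
= 139

139


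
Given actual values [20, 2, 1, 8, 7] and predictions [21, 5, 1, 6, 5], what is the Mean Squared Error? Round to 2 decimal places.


Differences: [-1, -3, 0, 2, 2]
Squared errors: [1, 9, 0, 4, 4]
Sum of squared errors = 18
MSE = 18 / 5 = 3.60

3.60


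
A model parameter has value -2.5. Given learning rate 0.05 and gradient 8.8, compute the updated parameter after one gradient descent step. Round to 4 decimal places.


w_new = w_old - lr * gradient
= -2.5 - 0.05 * 8.8
= -2.5 - (0.44)
= -2.9400

-2.9400


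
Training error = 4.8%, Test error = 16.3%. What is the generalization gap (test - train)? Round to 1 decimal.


Generalization gap = test_error - train_error
= 16.3 - 4.8
= 11.5%
A large gap suggests overfitting.

11.5


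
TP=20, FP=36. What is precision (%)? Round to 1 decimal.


Precision = TP / (TP + FP) * 100
= 20 / (20 + 36)
= 20 / 56
= 0.3571
= 35.7%

35.7


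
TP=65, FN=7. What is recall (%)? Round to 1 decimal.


Recall = TP / (TP + FN) * 100
= 65 / (65 + 7)
= 65 / 72
= 0.9028
= 90.3%

90.3


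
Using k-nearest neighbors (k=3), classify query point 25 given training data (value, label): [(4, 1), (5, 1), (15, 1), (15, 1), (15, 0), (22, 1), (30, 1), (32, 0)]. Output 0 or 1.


Distances from query 25:
Point 22 (class 1): distance = 3
Point 30 (class 1): distance = 5
Point 32 (class 0): distance = 7
K=3 nearest neighbors: classes = [1, 1, 0]
Votes for class 1: 2 / 3
Majority vote => class 1

1


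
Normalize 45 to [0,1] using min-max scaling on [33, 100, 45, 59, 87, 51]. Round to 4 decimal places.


Min = 33, Max = 100
Range = 100 - 33 = 67
Scaled = (x - min) / (max - min)
= (45 - 33) / 67
= 12 / 67
= 0.1791

0.1791


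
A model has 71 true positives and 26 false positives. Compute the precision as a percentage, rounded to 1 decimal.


Precision = TP / (TP + FP) * 100
= 71 / (71 + 26)
= 71 / 97
= 0.732
= 73.2%

73.2


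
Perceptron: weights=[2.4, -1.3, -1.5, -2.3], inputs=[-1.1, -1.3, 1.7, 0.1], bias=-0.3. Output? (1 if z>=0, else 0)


z = w . x + b
= 2.4*-1.1 + -1.3*-1.3 + -1.5*1.7 + -2.3*0.1 + -0.3
= -2.64 + 1.69 + -2.55 + -0.23 + -0.3
= -3.73 + -0.3
= -4.03
Since z = -4.03 < 0, output = 0

0


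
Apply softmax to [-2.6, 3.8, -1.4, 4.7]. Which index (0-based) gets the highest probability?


Softmax is a monotonic transformation, so it preserves the argmax.
We need to find the index of the maximum logit.
Index 0: -2.6
Index 1: 3.8
Index 2: -1.4
Index 3: 4.7
Maximum logit = 4.7 at index 3

3


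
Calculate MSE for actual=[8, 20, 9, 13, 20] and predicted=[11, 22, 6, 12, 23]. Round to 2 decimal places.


Differences: [-3, -2, 3, 1, -3]
Squared errors: [9, 4, 9, 1, 9]
Sum of squared errors = 32
MSE = 32 / 5 = 6.40

6.40


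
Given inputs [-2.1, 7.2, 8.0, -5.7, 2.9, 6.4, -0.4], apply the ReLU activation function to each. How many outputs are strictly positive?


ReLU(x) = max(0, x) for each element:
ReLU(-2.1) = 0
ReLU(7.2) = 7.2
ReLU(8.0) = 8.0
ReLU(-5.7) = 0
ReLU(2.9) = 2.9
ReLU(6.4) = 6.4
ReLU(-0.4) = 0
Active neurons (>0): 4

4


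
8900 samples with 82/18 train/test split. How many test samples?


Train samples = 8900 * 82% = 7298
Test samples = 8900 - 7298
= 1602

1602


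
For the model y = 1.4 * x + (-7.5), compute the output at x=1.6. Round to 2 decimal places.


y = 1.4 * 1.6 + (-7.5)
= 2.24 + (-7.5)
= -5.26

-5.26


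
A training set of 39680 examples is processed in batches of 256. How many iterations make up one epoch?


Iterations per epoch = dataset_size / batch_size
= 39680 / 256
= 155

155


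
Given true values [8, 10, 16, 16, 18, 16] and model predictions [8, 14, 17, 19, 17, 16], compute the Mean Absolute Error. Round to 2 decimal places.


Absolute errors: [0, 4, 1, 3, 1, 0]
Sum of absolute errors = 9
MAE = 9 / 6 = 1.50

1.50


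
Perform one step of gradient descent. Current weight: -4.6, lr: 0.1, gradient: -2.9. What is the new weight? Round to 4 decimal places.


w_new = w_old - lr * gradient
= -4.6 - 0.1 * -2.9
= -4.6 - (-0.29)
= -4.3100

-4.3100


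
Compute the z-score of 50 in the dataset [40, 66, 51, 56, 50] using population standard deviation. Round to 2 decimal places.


Mean = (40 + 66 + 51 + 56 + 50) / 5 = 52.6
Variance = sum((x_i - mean)^2) / n = 71.84
Std = sqrt(71.84) = 8.4758
Z = (x - mean) / std
= (50 - 52.6) / 8.4758
= -2.6 / 8.4758
= -0.31

-0.31


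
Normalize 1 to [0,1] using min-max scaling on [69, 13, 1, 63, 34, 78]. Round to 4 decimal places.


Min = 1, Max = 78
Range = 78 - 1 = 77
Scaled = (x - min) / (max - min)
= (1 - 1) / 77
= 0 / 77
= 0.0000

0.0000


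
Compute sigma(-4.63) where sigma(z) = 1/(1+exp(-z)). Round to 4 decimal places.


sigmoid(z) = 1 / (1 + exp(-z))
exp(-(-4.63)) = exp(4.63) = 102.5141
1 + 102.5141 = 103.5141
1 / 103.5141 = 0.0097

0.0097


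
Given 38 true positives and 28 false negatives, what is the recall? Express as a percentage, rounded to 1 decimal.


Recall = TP / (TP + FN) * 100
= 38 / (38 + 28)
= 38 / 66
= 0.5758
= 57.6%

57.6


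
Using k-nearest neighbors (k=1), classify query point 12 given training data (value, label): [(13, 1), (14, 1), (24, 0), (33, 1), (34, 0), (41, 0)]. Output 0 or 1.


Distances from query 12:
Point 13 (class 1): distance = 1
K=1 nearest neighbors: classes = [1]
Votes for class 1: 1 / 1
Majority vote => class 1

1


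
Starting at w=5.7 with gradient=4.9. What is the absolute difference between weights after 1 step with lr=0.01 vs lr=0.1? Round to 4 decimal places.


With lr=0.01: w_new = 5.7 - 0.01 * 4.9 = 5.651
With lr=0.1: w_new = 5.7 - 0.1 * 4.9 = 5.21
Absolute difference = |5.651 - 5.21|
= 0.4410

0.4410


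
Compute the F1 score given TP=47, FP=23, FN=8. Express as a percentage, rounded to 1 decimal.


Precision = TP / (TP + FP) = 47 / 70 = 0.6714
Recall = TP / (TP + FN) = 47 / 55 = 0.8545
F1 = 2 * P * R / (P + R)
= 2 * 0.6714 * 0.8545 / (0.6714 + 0.8545)
= 1.1475 / 1.526
= 0.752
As percentage: 75.2%

75.2


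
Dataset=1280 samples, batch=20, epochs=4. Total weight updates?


Iterations per epoch = 1280 / 20 = 64
Total updates = iterations_per_epoch * epochs
= 64 * 4
= 256

256


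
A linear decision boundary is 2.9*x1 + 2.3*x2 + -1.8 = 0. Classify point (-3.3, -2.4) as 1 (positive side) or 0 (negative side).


Compute 2.9 * -3.3 + 2.3 * -2.4 + -1.8
= -9.57 + -5.52 + -1.8
= -16.89
Since -16.89 < 0, the point is on the negative side.

0


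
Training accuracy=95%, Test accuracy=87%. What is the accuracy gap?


Gap = train_accuracy - test_accuracy
= 95 - 87
= 8%
This moderate gap may indicate mild overfitting.

8


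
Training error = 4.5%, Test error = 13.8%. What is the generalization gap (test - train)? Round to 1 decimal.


Generalization gap = test_error - train_error
= 13.8 - 4.5
= 9.3%
A moderate gap.

9.3


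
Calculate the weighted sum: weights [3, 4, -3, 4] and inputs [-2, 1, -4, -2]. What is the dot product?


Element-wise products:
3 * -2 = -6
4 * 1 = 4
-3 * -4 = 12
4 * -2 = -8
Sum = -6 + 4 + 12 + -8
= 2

2


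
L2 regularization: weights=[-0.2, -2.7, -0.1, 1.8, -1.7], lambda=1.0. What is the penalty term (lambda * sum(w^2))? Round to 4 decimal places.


Squaring each weight:
(-0.2)^2 = 0.04
(-2.7)^2 = 7.29
(-0.1)^2 = 0.01
1.8^2 = 3.24
(-1.7)^2 = 2.89
Sum of squares = 13.47
Penalty = 1.0 * 13.47 = 13.4700

13.4700


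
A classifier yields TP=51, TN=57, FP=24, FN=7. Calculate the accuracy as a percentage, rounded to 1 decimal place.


Accuracy = (TP + TN) / (TP + TN + FP + FN) * 100
= (51 + 57) / (51 + 57 + 24 + 7)
= 108 / 139
= 0.777
= 77.7%

77.7


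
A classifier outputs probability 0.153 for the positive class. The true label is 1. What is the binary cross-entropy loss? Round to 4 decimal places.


For y=1: Loss = -log(p)
= -log(0.153)
= -(-1.8773)
= 1.8773

1.8773


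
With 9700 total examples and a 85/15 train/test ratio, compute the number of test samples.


Train samples = 9700 * 85% = 8245
Test samples = 9700 - 8245
= 1455

1455


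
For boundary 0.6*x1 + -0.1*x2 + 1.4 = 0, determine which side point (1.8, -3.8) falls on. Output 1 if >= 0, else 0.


Compute 0.6 * 1.8 + -0.1 * -3.8 + 1.4
= 1.08 + 0.38 + 1.4
= 2.86
Since 2.86 >= 0, the point is on the positive side.

1


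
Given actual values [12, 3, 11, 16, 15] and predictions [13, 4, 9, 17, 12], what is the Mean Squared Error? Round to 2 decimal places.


Differences: [-1, -1, 2, -1, 3]
Squared errors: [1, 1, 4, 1, 9]
Sum of squared errors = 16
MSE = 16 / 5 = 3.20

3.20


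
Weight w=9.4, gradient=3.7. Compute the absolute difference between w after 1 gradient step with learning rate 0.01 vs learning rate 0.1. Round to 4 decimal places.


With lr=0.01: w_new = 9.4 - 0.01 * 3.7 = 9.363
With lr=0.1: w_new = 9.4 - 0.1 * 3.7 = 9.03
Absolute difference = |9.363 - 9.03|
= 0.3330

0.3330


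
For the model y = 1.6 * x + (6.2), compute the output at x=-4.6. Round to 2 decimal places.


y = 1.6 * -4.6 + (6.2)
= -7.36 + (6.2)
= -1.16

-1.16


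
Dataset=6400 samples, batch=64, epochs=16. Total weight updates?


Iterations per epoch = 6400 / 64 = 100
Total updates = iterations_per_epoch * epochs
= 100 * 16
= 1600

1600


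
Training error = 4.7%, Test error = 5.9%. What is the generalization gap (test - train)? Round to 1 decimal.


Generalization gap = test_error - train_error
= 5.9 - 4.7
= 1.2%
A small gap suggests good generalization.

1.2


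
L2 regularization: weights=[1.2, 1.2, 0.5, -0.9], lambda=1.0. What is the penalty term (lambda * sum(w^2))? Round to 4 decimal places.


Squaring each weight:
1.2^2 = 1.44
1.2^2 = 1.44
0.5^2 = 0.25
(-0.9)^2 = 0.81
Sum of squares = 3.94
Penalty = 1.0 * 3.94 = 3.9400

3.9400


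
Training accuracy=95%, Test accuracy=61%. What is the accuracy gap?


Gap = train_accuracy - test_accuracy
= 95 - 61
= 34%
This large gap strongly indicates overfitting.

34


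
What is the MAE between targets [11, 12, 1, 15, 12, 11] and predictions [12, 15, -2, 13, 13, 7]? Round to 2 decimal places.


Absolute errors: [1, 3, 3, 2, 1, 4]
Sum of absolute errors = 14
MAE = 14 / 6 = 2.33

2.33


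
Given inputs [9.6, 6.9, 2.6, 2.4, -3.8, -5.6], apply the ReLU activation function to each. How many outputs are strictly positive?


ReLU(x) = max(0, x) for each element:
ReLU(9.6) = 9.6
ReLU(6.9) = 6.9
ReLU(2.6) = 2.6
ReLU(2.4) = 2.4
ReLU(-3.8) = 0
ReLU(-5.6) = 0
Active neurons (>0): 4

4


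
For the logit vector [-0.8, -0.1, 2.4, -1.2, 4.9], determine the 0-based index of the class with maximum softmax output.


Softmax is a monotonic transformation, so it preserves the argmax.
We need to find the index of the maximum logit.
Index 0: -0.8
Index 1: -0.1
Index 2: 2.4
Index 3: -1.2
Index 4: 4.9
Maximum logit = 4.9 at index 4

4


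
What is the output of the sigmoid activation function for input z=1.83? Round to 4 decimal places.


sigmoid(z) = 1 / (1 + exp(-z))
exp(-(1.83)) = exp(-1.83) = 0.1604
1 + 0.1604 = 1.1604
1 / 1.1604 = 0.8618

0.8618


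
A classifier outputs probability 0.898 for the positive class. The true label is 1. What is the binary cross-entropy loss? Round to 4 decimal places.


For y=1: Loss = -log(p)
= -log(0.898)
= -(-0.1076)
= 0.1076

0.1076


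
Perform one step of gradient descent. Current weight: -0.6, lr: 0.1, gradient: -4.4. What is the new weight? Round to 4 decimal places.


w_new = w_old - lr * gradient
= -0.6 - 0.1 * -4.4
= -0.6 - (-0.44)
= -0.1600

-0.1600


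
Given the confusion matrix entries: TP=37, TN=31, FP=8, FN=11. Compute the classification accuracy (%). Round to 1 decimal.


Accuracy = (TP + TN) / (TP + TN + FP + FN) * 100
= (37 + 31) / (37 + 31 + 8 + 11)
= 68 / 87
= 0.7816
= 78.2%

78.2


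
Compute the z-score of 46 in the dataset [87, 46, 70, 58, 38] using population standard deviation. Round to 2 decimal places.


Mean = (87 + 46 + 70 + 58 + 38) / 5 = 59.8
Variance = sum((x_i - mean)^2) / n = 302.56
Std = sqrt(302.56) = 17.3943
Z = (x - mean) / std
= (46 - 59.8) / 17.3943
= -13.8 / 17.3943
= -0.79

-0.79


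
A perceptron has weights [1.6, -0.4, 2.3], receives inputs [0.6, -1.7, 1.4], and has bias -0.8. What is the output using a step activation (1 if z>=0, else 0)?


z = w . x + b
= 1.6*0.6 + -0.4*-1.7 + 2.3*1.4 + -0.8
= 0.96 + 0.68 + 3.22 + -0.8
= 4.86 + -0.8
= 4.06
Since z = 4.06 >= 0, output = 1

1


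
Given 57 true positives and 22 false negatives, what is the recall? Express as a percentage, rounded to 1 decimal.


Recall = TP / (TP + FN) * 100
= 57 / (57 + 22)
= 57 / 79
= 0.7215
= 72.2%

72.2


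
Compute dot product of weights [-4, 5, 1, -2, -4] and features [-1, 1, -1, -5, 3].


Element-wise products:
-4 * -1 = 4
5 * 1 = 5
1 * -1 = -1
-2 * -5 = 10
-4 * 3 = -12
Sum = 4 + 5 + -1 + 10 + -12
= 6

6


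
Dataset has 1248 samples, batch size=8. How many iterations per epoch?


Iterations per epoch = dataset_size / batch_size
= 1248 / 8
= 156

156


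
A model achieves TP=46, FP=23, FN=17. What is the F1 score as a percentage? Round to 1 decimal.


Precision = TP / (TP + FP) = 46 / 69 = 0.6667
Recall = TP / (TP + FN) = 46 / 63 = 0.7302
F1 = 2 * P * R / (P + R)
= 2 * 0.6667 * 0.7302 / (0.6667 + 0.7302)
= 0.9735 / 1.3968
= 0.697
As percentage: 69.7%

69.7
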